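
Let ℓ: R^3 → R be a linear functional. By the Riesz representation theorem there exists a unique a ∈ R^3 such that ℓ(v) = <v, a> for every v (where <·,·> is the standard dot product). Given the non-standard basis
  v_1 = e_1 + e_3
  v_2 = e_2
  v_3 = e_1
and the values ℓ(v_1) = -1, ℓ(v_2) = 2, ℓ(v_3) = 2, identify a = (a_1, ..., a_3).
a = (2, 2, -3)

Write a = (a_1, ..., a_3) in the standard basis. For each basis vector v_i, ℓ(v_i) = <v_i, a> is a linear equation in the a_j's. Collect the n equations into a matrix system V a = ℓ, where row i of V is v_i (expressed in the standard basis). Since V is invertible (lower-triangular with 1s on the diagonal, up to permutation), solve by back-substitution:
  V =
[[1, 0, 1],
 [0, 1, 0],
 [1, 0, 0]]
  V a = (-1, 2, 2)
Solving gives a = (2, 2, -3).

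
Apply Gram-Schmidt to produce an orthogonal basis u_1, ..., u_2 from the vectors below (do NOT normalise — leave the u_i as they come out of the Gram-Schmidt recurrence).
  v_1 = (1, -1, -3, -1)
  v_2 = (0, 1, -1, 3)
Orthogonal basis:
  u_1 = (1, -1, -3, -1)
  u_2 = (1/12, 11/12, -5/4, 35/12)

Apply the Gram-Schmidt recurrence
  u_1 = v_1
  u_i = v_i − Σ_{j<i} ((v_i · u_j) / (u_j · u_j)) · u_j.

Step by step this gives:
  u_1 = (1, -1, -3, -1)
  u_2 = (1/12, 11/12, -5/4, 35/12)

Orthogonality check:
  u_2 · u_1 = 0 (should be 0)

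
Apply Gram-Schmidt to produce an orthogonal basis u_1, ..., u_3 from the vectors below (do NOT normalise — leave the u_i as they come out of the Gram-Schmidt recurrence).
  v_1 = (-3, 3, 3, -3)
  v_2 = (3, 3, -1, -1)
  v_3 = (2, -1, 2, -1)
Orthogonal basis:
  u_1 = (-3, 3, 3, -3)
  u_2 = (3, 3, -1, -1)
  u_3 = (17/10, -13/10, 21/10, -9/10)

Apply the Gram-Schmidt recurrence
  u_1 = v_1
  u_i = v_i − Σ_{j<i} ((v_i · u_j) / (u_j · u_j)) · u_j.

Step by step this gives:
  u_1 = (-3, 3, 3, -3)
  u_2 = (3, 3, -1, -1)
  u_3 = (17/10, -13/10, 21/10, -9/10)

Orthogonality check:
  u_2 · u_1 = 0 (should be 0)
  u_3 · u_1 = 0 (should be 0)
  u_3 · u_2 = 0 (should be 0)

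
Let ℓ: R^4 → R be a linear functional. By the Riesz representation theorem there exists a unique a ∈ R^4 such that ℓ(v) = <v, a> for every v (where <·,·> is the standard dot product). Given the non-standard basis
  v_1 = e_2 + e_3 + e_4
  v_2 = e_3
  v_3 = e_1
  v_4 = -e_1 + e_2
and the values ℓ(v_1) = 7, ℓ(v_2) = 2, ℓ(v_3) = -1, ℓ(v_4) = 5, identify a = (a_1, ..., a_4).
a = (-1, 4, 2, 1)

Write a = (a_1, ..., a_4) in the standard basis. For each basis vector v_i, ℓ(v_i) = <v_i, a> is a linear equation in the a_j's. Collect the n equations into a matrix system V a = ℓ, where row i of V is v_i (expressed in the standard basis). Since V is invertible (lower-triangular with 1s on the diagonal, up to permutation), solve by back-substitution:
  V =
[[0, 1, 1, 1],
 [0, 0, 1, 0],
 [1, 0, 0, 0],
 [-1, 1, 0, 0]]
  V a = (7, 2, -1, 5)
Solving gives a = (-1, 4, 2, 1).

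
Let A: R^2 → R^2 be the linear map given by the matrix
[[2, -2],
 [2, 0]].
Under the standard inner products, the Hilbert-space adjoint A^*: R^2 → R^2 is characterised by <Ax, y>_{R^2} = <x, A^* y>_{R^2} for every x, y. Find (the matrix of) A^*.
A^* = A^T =
[[2, 2],
 [-2, 0]]

For real matrices with standard dot products, the defining identity <Ax, y> = <x, A^* y> gives (Ax)^T y = x^T (A^*) y, i.e. x^T A^T y = x^T (A^*) y. Since this holds for all x, y, we must have A^* = A^T. Therefore
A^* =
[[2, 2],
 [-2, 0]].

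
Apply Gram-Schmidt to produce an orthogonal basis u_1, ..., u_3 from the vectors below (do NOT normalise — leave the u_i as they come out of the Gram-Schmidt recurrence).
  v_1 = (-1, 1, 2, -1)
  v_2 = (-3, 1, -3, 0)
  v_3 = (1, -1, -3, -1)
Orthogonal basis:
  u_1 = (-1, 1, 2, -1)
  u_2 = (-23/7, 9/7, -17/7, -2/7)
  u_3 = (23/43, -9/43, -26/43, -84/43)

Apply the Gram-Schmidt recurrence
  u_1 = v_1
  u_i = v_i − Σ_{j<i} ((v_i · u_j) / (u_j · u_j)) · u_j.

Step by step this gives:
  u_1 = (-1, 1, 2, -1)
  u_2 = (-23/7, 9/7, -17/7, -2/7)
  u_3 = (23/43, -9/43, -26/43, -84/43)

Orthogonality check:
  u_2 · u_1 = 0 (should be 0)
  u_3 · u_1 = 0 (should be 0)
  u_3 · u_2 = 0 (should be 0)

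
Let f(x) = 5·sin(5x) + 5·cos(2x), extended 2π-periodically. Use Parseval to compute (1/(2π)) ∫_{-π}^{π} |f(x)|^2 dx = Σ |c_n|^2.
Σ |c_n|^2 = 25

Expand |f|^2 and use orthogonality of {sin(nx), cos(mx)} on [-π, π]:
  ∫_{-π}^{π} sin(nx)^2 dx = π, ∫ cos(mx)^2 dx = π, and cross terms integrate to 0.
So ∫_{-π}^{π} f(x)^2 dx = 5^2 · π + 5^2 · π = (25 + 25)π.
Divide by 2π: (25 + 25)/2 = 25.
By Parseval, this equals Σ |c_n|^2.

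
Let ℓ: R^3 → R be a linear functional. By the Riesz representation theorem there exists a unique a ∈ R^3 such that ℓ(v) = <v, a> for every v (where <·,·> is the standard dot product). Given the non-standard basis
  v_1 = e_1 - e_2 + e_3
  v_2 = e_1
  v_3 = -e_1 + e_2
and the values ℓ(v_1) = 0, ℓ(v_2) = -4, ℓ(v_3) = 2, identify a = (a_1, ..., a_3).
a = (-4, -2, 2)

Write a = (a_1, ..., a_3) in the standard basis. For each basis vector v_i, ℓ(v_i) = <v_i, a> is a linear equation in the a_j's. Collect the n equations into a matrix system V a = ℓ, where row i of V is v_i (expressed in the standard basis). Since V is invertible (lower-triangular with 1s on the diagonal, up to permutation), solve by back-substitution:
  V =
[[1, -1, 1],
 [1, 0, 0],
 [-1, 1, 0]]
  V a = (0, -4, 2)
Solving gives a = (-4, -2, 2).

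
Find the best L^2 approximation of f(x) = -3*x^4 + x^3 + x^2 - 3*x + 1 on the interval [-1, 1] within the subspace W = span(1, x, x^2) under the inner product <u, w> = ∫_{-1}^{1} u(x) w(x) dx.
g(x) = -11*x^2/7 - 12*x/5 + 44/35

The best approximation g ∈ W is the orthogonal projection of f onto W. Writing g = a_0 + a_1 x + a_2 x^2, the coefficients solve the normal equations G · a = b where
  G_{ij} = <φ_i, φ_j> and b_i = <f, φ_i>, with φ_0 = 1, φ_1 = x, φ_2 = x^2.
G =
  [2, 0, 2/3]
  [0, 2/3, 0]
  [2/3, 0, 2/5],
b = (22/15, -8/5, 22/105).
Solving gives a_0 = 44/35, a_1 = -12/5, a_2 = -11/7, so
  g(x) = -11*x^2/7 - 12*x/5 + 44/35.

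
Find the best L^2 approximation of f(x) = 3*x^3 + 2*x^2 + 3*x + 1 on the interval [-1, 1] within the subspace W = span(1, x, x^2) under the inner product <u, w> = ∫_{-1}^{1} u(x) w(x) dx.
g(x) = 2*x^2 + 24*x/5 + 1

The best approximation g ∈ W is the orthogonal projection of f onto W. Writing g = a_0 + a_1 x + a_2 x^2, the coefficients solve the normal equations G · a = b where
  G_{ij} = <φ_i, φ_j> and b_i = <f, φ_i>, with φ_0 = 1, φ_1 = x, φ_2 = x^2.
G =
  [2, 0, 2/3]
  [0, 2/3, 0]
  [2/3, 0, 2/5],
b = (10/3, 16/5, 22/15).
Solving gives a_0 = 1, a_1 = 24/5, a_2 = 2, so
  g(x) = 2*x^2 + 24*x/5 + 1.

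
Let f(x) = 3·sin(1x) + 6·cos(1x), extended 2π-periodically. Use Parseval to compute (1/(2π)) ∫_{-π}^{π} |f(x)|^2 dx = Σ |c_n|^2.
Σ |c_n|^2 = 45/2

Expand |f|^2 and use orthogonality of {sin(nx), cos(mx)} on [-π, π]:
  ∫_{-π}^{π} sin(nx)^2 dx = π, ∫ cos(mx)^2 dx = π, and cross terms integrate to 0.
So ∫_{-π}^{π} f(x)^2 dx = 3^2 · π + 6^2 · π = (9 + 36)π.
Divide by 2π: (9 + 36)/2 = 45/2.
By Parseval, this equals Σ |c_n|^2.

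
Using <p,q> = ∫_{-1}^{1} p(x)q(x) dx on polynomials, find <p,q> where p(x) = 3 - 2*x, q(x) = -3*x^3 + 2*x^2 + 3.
<p,q> = 122/5

Expand the product: p(x)·q(x) = 6*x^4 - 13*x^3 + 6*x^2 - 6*x + 9.
∫_{-1}^{1} of each monomial x^k gives [2/(k+1) if k even, 0 if k odd]. Integrating term-by-term (or equivalently evaluating the antiderivative F(x) = 6*x^5/5 - 13*x^4/4 + 2*x^3 - 3*x^2 + 9*x at the endpoints):
  F(1) − F(−1) = 119/20 − (-369/20) = 122/5.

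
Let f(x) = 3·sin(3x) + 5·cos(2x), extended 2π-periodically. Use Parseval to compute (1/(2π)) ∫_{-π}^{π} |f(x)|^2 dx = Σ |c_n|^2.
Σ |c_n|^2 = 17

Expand |f|^2 and use orthogonality of {sin(nx), cos(mx)} on [-π, π]:
  ∫_{-π}^{π} sin(nx)^2 dx = π, ∫ cos(mx)^2 dx = π, and cross terms integrate to 0.
So ∫_{-π}^{π} f(x)^2 dx = 3^2 · π + 5^2 · π = (9 + 25)π.
Divide by 2π: (9 + 25)/2 = 17.
By Parseval, this equals Σ |c_n|^2.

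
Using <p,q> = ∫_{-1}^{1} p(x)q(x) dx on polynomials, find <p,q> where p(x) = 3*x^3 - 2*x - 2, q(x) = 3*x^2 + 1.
<p,q> = -8

Expand the product: p(x)·q(x) = 9*x^5 - 3*x^3 - 6*x^2 - 2*x - 2.
∫_{-1}^{1} of each monomial x^k gives [2/(k+1) if k even, 0 if k odd]. Integrating term-by-term (or equivalently evaluating the antiderivative F(x) = 3*x^6/2 - 3*x^4/4 - 2*x^3 - x^2 - 2*x at the endpoints):
  F(1) − F(−1) = -17/4 − (15/4) = -8.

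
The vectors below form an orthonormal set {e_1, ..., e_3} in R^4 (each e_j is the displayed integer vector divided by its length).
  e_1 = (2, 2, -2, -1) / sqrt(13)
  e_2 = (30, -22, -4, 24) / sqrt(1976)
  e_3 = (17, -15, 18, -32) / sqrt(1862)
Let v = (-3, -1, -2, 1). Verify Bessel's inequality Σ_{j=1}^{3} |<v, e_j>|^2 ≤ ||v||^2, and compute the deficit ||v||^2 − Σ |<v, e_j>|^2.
Σ |<v, e_j>|^2 = 411/49; ||v||^2 = 15; deficit = 324/49

Write each e_j = u_j / sqrt(<u_j, u_j>) where u_j is the displayed integer vector. Then <v, e_j> = <v, u_j> / sqrt(<u_j, u_j>), so |<v, e_j>|^2 = <v, u_j>^2 / <u_j, u_j>.
Coefficients: <v, e_1> = -5/sqrt(13), <v, e_2> = -36/sqrt(1976), <v, e_3> = -104/sqrt(1862).
Square and sum: Σ |<v, e_j>|^2 = 411/49.
Compute ||v||^2 = v·v = 15.
Deficit = 15 − 411/49 = 324/49 ≥ 0, confirming Bessel's inequality. (The deficit equals ||v − Σ <v,e_j> e_j||^2, the squared distance from v to span{e_j}.)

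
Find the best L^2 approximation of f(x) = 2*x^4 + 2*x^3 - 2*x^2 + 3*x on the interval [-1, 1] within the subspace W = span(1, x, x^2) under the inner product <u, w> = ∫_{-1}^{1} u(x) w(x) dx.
g(x) = -2*x^2/7 + 21*x/5 - 6/35

The best approximation g ∈ W is the orthogonal projection of f onto W. Writing g = a_0 + a_1 x + a_2 x^2, the coefficients solve the normal equations G · a = b where
  G_{ij} = <φ_i, φ_j> and b_i = <f, φ_i>, with φ_0 = 1, φ_1 = x, φ_2 = x^2.
G =
  [2, 0, 2/3]
  [0, 2/3, 0]
  [2/3, 0, 2/5],
b = (-8/15, 14/5, -8/35).
Solving gives a_0 = -6/35, a_1 = 21/5, a_2 = -2/7, so
  g(x) = -2*x^2/7 + 21*x/5 - 6/35.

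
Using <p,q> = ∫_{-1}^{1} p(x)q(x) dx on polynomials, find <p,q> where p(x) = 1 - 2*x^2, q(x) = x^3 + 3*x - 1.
<p,q> = -2/3

Expand the product: p(x)·q(x) = -2*x^5 - 5*x^3 + 2*x^2 + 3*x - 1.
∫_{-1}^{1} of each monomial x^k gives [2/(k+1) if k even, 0 if k odd]. Integrating term-by-term (or equivalently evaluating the antiderivative F(x) = -x^6/3 - 5*x^4/4 + 2*x^3/3 + 3*x^2/2 - x at the endpoints):
  F(1) − F(−1) = -5/12 − (1/4) = -2/3.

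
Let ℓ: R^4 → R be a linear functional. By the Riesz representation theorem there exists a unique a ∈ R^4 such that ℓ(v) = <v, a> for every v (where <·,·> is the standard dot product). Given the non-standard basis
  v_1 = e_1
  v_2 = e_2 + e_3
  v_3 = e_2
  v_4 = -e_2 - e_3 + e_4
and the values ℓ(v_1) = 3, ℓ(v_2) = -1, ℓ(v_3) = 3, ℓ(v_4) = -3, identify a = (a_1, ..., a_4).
a = (3, 3, -4, -4)

Write a = (a_1, ..., a_4) in the standard basis. For each basis vector v_i, ℓ(v_i) = <v_i, a> is a linear equation in the a_j's. Collect the n equations into a matrix system V a = ℓ, where row i of V is v_i (expressed in the standard basis). Since V is invertible (lower-triangular with 1s on the diagonal, up to permutation), solve by back-substitution:
  V =
[[1, 0, 0, 0],
 [0, 1, 1, 0],
 [0, 1, 0, 0],
 [0, -1, -1, 1]]
  V a = (3, -1, 3, -3)
Solving gives a = (3, 3, -4, -4).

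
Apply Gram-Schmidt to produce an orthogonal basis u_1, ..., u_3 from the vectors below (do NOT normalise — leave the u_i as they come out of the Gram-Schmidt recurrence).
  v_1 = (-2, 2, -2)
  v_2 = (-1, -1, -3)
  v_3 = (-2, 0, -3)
Orthogonal basis:
  u_1 = (-2, 2, -2)
  u_2 = (0, -2, -2)
  u_3 = (-1/3, -1/6, 1/6)

Apply the Gram-Schmidt recurrence
  u_1 = v_1
  u_i = v_i − Σ_{j<i} ((v_i · u_j) / (u_j · u_j)) · u_j.

Step by step this gives:
  u_1 = (-2, 2, -2)
  u_2 = (0, -2, -2)
  u_3 = (-1/3, -1/6, 1/6)

Orthogonality check:
  u_2 · u_1 = 0 (should be 0)
  u_3 · u_1 = 0 (should be 0)
  u_3 · u_2 = 0 (should be 0)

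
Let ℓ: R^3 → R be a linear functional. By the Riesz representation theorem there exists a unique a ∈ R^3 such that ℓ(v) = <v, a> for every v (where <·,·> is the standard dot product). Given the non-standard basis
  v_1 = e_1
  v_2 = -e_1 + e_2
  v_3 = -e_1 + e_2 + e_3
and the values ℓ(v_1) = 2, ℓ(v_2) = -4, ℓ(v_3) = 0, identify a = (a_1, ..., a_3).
a = (2, -2, 4)

Write a = (a_1, ..., a_3) in the standard basis. For each basis vector v_i, ℓ(v_i) = <v_i, a> is a linear equation in the a_j's. Collect the n equations into a matrix system V a = ℓ, where row i of V is v_i (expressed in the standard basis). Since V is invertible (lower-triangular with 1s on the diagonal, up to permutation), solve by back-substitution:
  V =
[[1, 0, 0],
 [-1, 1, 0],
 [-1, 1, 1]]
  V a = (2, -4, 0)
Solving gives a = (2, -2, 4).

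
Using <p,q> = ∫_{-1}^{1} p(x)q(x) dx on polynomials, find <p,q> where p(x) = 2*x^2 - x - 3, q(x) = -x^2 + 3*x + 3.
<p,q> = -74/5

Expand the product: p(x)·q(x) = -2*x^4 + 7*x^3 + 6*x^2 - 12*x - 9.
∫_{-1}^{1} of each monomial x^k gives [2/(k+1) if k even, 0 if k odd]. Integrating term-by-term (or equivalently evaluating the antiderivative F(x) = -2*x^5/5 + 7*x^4/4 + 2*x^3 - 6*x^2 - 9*x at the endpoints):
  F(1) − F(−1) = -233/20 − (63/20) = -74/5.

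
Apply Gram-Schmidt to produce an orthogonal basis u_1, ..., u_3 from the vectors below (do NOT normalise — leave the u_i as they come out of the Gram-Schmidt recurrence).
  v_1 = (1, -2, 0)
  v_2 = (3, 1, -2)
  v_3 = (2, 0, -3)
Orthogonal basis:
  u_1 = (1, -2, 0)
  u_2 = (14/5, 7/5, -2)
  u_3 = (-52/69, -26/69, -91/69)

Apply the Gram-Schmidt recurrence
  u_1 = v_1
  u_i = v_i − Σ_{j<i} ((v_i · u_j) / (u_j · u_j)) · u_j.

Step by step this gives:
  u_1 = (1, -2, 0)
  u_2 = (14/5, 7/5, -2)
  u_3 = (-52/69, -26/69, -91/69)

Orthogonality check:
  u_2 · u_1 = 0 (should be 0)
  u_3 · u_1 = 0 (should be 0)
  u_3 · u_2 = 0 (should be 0)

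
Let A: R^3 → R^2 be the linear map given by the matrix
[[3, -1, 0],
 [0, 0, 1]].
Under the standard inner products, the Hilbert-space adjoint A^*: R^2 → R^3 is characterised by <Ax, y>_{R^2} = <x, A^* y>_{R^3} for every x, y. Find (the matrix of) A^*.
A^* = A^T =
[[3, 0],
 [-1, 0],
 [0, 1]]

For real matrices with standard dot products, the defining identity <Ax, y> = <x, A^* y> gives (Ax)^T y = x^T (A^*) y, i.e. x^T A^T y = x^T (A^*) y. Since this holds for all x, y, we must have A^* = A^T. Therefore
A^* =
[[3, 0],
 [-1, 0],
 [0, 1]].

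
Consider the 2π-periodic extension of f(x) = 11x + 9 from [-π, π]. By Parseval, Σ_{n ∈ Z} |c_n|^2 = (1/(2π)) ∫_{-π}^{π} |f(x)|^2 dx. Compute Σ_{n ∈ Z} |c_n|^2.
Σ |c_n|^2 = 121π^2/3 + 81

Expand and integrate term by term over [-π, π]:
  ∫ (11x)^2 dx = 121·(2π^3/3); ∫ 2·11·(9)·x dx = 0 (odd integrand); ∫ 9^2 dx = 81·2π.
So (1/(2π)) ∫_{-π}^{π} (11x + 9)^2 dx = 121π^2/3 + 81 = 121π^2/3 + 81.
Parseval ⇒ Σ |c_n|^2 = 121π^2/3 + 81.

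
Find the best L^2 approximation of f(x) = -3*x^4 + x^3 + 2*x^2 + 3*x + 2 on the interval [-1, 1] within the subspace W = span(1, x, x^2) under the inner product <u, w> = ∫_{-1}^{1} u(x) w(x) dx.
g(x) = -4*x^2/7 + 18*x/5 + 79/35

The best approximation g ∈ W is the orthogonal projection of f onto W. Writing g = a_0 + a_1 x + a_2 x^2, the coefficients solve the normal equations G · a = b where
  G_{ij} = <φ_i, φ_j> and b_i = <f, φ_i>, with φ_0 = 1, φ_1 = x, φ_2 = x^2.
G =
  [2, 0, 2/3]
  [0, 2/3, 0]
  [2/3, 0, 2/5],
b = (62/15, 12/5, 134/105).
Solving gives a_0 = 79/35, a_1 = 18/5, a_2 = -4/7, so
  g(x) = -4*x^2/7 + 18*x/5 + 79/35.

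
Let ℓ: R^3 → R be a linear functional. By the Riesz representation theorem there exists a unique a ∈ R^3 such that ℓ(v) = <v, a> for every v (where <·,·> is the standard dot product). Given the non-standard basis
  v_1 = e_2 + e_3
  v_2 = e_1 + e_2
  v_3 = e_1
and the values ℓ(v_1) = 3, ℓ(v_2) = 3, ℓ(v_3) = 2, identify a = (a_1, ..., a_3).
a = (2, 1, 2)

Write a = (a_1, ..., a_3) in the standard basis. For each basis vector v_i, ℓ(v_i) = <v_i, a> is a linear equation in the a_j's. Collect the n equations into a matrix system V a = ℓ, where row i of V is v_i (expressed in the standard basis). Since V is invertible (lower-triangular with 1s on the diagonal, up to permutation), solve by back-substitution:
  V =
[[0, 1, 1],
 [1, 1, 0],
 [1, 0, 0]]
  V a = (3, 3, 2)
Solving gives a = (2, 1, 2).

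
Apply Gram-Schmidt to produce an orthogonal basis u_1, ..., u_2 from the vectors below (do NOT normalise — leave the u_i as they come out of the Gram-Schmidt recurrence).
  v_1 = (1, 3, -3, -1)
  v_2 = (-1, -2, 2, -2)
Orthogonal basis:
  u_1 = (1, 3, -3, -1)
  u_2 = (-9/20, -7/20, 7/20, -51/20)

Apply the Gram-Schmidt recurrence
  u_1 = v_1
  u_i = v_i − Σ_{j<i} ((v_i · u_j) / (u_j · u_j)) · u_j.

Step by step this gives:
  u_1 = (1, 3, -3, -1)
  u_2 = (-9/20, -7/20, 7/20, -51/20)

Orthogonality check:
  u_2 · u_1 = 0 (should be 0)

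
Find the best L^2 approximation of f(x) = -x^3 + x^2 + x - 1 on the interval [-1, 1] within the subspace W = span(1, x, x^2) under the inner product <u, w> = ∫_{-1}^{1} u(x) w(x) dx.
g(x) = x^2 + 2*x/5 - 1

The best approximation g ∈ W is the orthogonal projection of f onto W. Writing g = a_0 + a_1 x + a_2 x^2, the coefficients solve the normal equations G · a = b where
  G_{ij} = <φ_i, φ_j> and b_i = <f, φ_i>, with φ_0 = 1, φ_1 = x, φ_2 = x^2.
G =
  [2, 0, 2/3]
  [0, 2/3, 0]
  [2/3, 0, 2/5],
b = (-4/3, 4/15, -4/15).
Solving gives a_0 = -1, a_1 = 2/5, a_2 = 1, so
  g(x) = x^2 + 2*x/5 - 1.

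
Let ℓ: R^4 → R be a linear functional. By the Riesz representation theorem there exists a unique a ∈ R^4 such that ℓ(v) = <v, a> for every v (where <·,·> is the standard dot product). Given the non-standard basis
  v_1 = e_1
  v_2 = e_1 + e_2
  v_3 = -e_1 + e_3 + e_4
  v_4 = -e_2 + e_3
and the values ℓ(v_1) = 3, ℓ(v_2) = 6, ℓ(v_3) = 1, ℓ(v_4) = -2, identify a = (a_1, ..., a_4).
a = (3, 3, 1, 3)

Write a = (a_1, ..., a_4) in the standard basis. For each basis vector v_i, ℓ(v_i) = <v_i, a> is a linear equation in the a_j's. Collect the n equations into a matrix system V a = ℓ, where row i of V is v_i (expressed in the standard basis). Since V is invertible (lower-triangular with 1s on the diagonal, up to permutation), solve by back-substitution:
  V =
[[1, 0, 0, 0],
 [1, 1, 0, 0],
 [-1, 0, 1, 1],
 [0, -1, 1, 0]]
  V a = (3, 6, 1, -2)
Solving gives a = (3, 3, 1, 3).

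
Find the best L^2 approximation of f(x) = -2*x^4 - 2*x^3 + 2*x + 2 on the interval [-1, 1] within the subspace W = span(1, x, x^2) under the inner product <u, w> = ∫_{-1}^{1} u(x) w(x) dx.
g(x) = -12*x^2/7 + 4*x/5 + 76/35

The best approximation g ∈ W is the orthogonal projection of f onto W. Writing g = a_0 + a_1 x + a_2 x^2, the coefficients solve the normal equations G · a = b where
  G_{ij} = <φ_i, φ_j> and b_i = <f, φ_i>, with φ_0 = 1, φ_1 = x, φ_2 = x^2.
G =
  [2, 0, 2/3]
  [0, 2/3, 0]
  [2/3, 0, 2/5],
b = (16/5, 8/15, 16/21).
Solving gives a_0 = 76/35, a_1 = 4/5, a_2 = -12/7, so
  g(x) = -12*x^2/7 + 4*x/5 + 76/35.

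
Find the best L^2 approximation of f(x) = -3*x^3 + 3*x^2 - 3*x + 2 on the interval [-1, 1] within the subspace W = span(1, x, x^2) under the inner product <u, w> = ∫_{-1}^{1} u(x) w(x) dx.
g(x) = 3*x^2 - 24*x/5 + 2

The best approximation g ∈ W is the orthogonal projection of f onto W. Writing g = a_0 + a_1 x + a_2 x^2, the coefficients solve the normal equations G · a = b where
  G_{ij} = <φ_i, φ_j> and b_i = <f, φ_i>, with φ_0 = 1, φ_1 = x, φ_2 = x^2.
G =
  [2, 0, 2/3]
  [0, 2/3, 0]
  [2/3, 0, 2/5],
b = (6, -16/5, 38/15).
Solving gives a_0 = 2, a_1 = -24/5, a_2 = 3, so
  g(x) = 3*x^2 - 24*x/5 + 2.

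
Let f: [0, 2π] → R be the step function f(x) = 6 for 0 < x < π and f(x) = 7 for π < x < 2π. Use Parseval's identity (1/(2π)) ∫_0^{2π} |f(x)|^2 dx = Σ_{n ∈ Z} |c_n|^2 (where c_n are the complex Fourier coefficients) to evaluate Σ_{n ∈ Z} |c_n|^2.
Σ |c_n|^2 = 85/2

Parseval equates the L^2 energy of f (normalised by 1/(2π)) with the ℓ^2 sum of its Fourier coefficients: (1/(2π)) ∫_0^{2π} |f|^2 = Σ |c_n|^2.
Compute the left side: (1/(2π)) [∫_0^π 6^2 dx + ∫_π^{2π} 7^2 dx] = (1/(2π)) · (36π + 49π) = (36 + 49)/2 = 85/2.
So Σ_{n ∈ Z} |c_n|^2 = 85/2.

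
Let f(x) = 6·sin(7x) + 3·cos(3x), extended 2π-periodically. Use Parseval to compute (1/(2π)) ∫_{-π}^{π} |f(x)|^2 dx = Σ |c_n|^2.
Σ |c_n|^2 = 45/2

Expand |f|^2 and use orthogonality of {sin(nx), cos(mx)} on [-π, π]:
  ∫_{-π}^{π} sin(nx)^2 dx = π, ∫ cos(mx)^2 dx = π, and cross terms integrate to 0.
So ∫_{-π}^{π} f(x)^2 dx = 6^2 · π + 3^2 · π = (36 + 9)π.
Divide by 2π: (36 + 9)/2 = 45/2.
By Parseval, this equals Σ |c_n|^2.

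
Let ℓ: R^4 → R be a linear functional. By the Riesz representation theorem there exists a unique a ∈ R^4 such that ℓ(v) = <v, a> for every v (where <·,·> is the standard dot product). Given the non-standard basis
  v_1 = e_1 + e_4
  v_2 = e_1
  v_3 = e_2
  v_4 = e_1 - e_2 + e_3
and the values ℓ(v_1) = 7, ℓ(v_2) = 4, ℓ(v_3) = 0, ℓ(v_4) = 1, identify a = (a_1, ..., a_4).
a = (4, 0, -3, 3)

Write a = (a_1, ..., a_4) in the standard basis. For each basis vector v_i, ℓ(v_i) = <v_i, a> is a linear equation in the a_j's. Collect the n equations into a matrix system V a = ℓ, where row i of V is v_i (expressed in the standard basis). Since V is invertible (lower-triangular with 1s on the diagonal, up to permutation), solve by back-substitution:
  V =
[[1, 0, 0, 1],
 [1, 0, 0, 0],
 [0, 1, 0, 0],
 [1, -1, 1, 0]]
  V a = (7, 4, 0, 1)
Solving gives a = (4, 0, -3, 3).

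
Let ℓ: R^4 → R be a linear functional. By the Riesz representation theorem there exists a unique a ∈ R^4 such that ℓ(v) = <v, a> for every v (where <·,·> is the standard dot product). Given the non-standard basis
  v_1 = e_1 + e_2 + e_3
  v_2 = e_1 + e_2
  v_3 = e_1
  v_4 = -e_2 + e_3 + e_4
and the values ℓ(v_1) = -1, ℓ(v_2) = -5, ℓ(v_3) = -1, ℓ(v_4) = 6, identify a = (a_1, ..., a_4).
a = (-1, -4, 4, -2)

Write a = (a_1, ..., a_4) in the standard basis. For each basis vector v_i, ℓ(v_i) = <v_i, a> is a linear equation in the a_j's. Collect the n equations into a matrix system V a = ℓ, where row i of V is v_i (expressed in the standard basis). Since V is invertible (lower-triangular with 1s on the diagonal, up to permutation), solve by back-substitution:
  V =
[[1, 1, 1, 0],
 [1, 1, 0, 0],
 [1, 0, 0, 0],
 [0, -1, 1, 1]]
  V a = (-1, -5, -1, 6)
Solving gives a = (-1, -4, 4, -2).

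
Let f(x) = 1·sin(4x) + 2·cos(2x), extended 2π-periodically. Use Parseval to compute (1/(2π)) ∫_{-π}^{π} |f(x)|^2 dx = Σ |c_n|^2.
Σ |c_n|^2 = 5/2

Expand |f|^2 and use orthogonality of {sin(nx), cos(mx)} on [-π, π]:
  ∫_{-π}^{π} sin(nx)^2 dx = π, ∫ cos(mx)^2 dx = π, and cross terms integrate to 0.
So ∫_{-π}^{π} f(x)^2 dx = 1^2 · π + 2^2 · π = (1 + 4)π.
Divide by 2π: (1 + 4)/2 = 5/2.
By Parseval, this equals Σ |c_n|^2.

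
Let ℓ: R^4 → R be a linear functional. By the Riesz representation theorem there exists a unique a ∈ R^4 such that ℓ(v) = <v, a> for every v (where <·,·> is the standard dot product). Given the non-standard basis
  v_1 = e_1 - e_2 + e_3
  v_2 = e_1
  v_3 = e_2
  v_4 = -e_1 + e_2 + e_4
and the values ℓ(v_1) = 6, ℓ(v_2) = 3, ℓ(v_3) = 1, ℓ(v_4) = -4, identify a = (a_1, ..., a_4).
a = (3, 1, 4, -2)

Write a = (a_1, ..., a_4) in the standard basis. For each basis vector v_i, ℓ(v_i) = <v_i, a> is a linear equation in the a_j's. Collect the n equations into a matrix system V a = ℓ, where row i of V is v_i (expressed in the standard basis). Since V is invertible (lower-triangular with 1s on the diagonal, up to permutation), solve by back-substitution:
  V =
[[1, -1, 1, 0],
 [1, 0, 0, 0],
 [0, 1, 0, 0],
 [-1, 1, 0, 1]]
  V a = (6, 3, 1, -4)
Solving gives a = (3, 1, 4, -2).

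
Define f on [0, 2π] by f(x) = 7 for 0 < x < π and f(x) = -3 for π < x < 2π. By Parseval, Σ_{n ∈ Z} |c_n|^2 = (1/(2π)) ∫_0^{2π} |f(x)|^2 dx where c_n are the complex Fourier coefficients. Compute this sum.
Σ |c_n|^2 = 29

Parseval equates the L^2 energy of f (normalised by 1/(2π)) with the ℓ^2 sum of its Fourier coefficients: (1/(2π)) ∫_0^{2π} |f|^2 = Σ |c_n|^2.
Compute the left side: (1/(2π)) [∫_0^π 7^2 dx + ∫_π^{2π} (-3)^2 dx] = (1/(2π)) · (49π + 9π) = (49 + 9)/2 = 29.
So Σ_{n ∈ Z} |c_n|^2 = 29.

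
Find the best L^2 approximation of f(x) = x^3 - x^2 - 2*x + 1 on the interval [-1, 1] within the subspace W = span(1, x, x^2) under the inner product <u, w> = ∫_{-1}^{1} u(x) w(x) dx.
g(x) = -x^2 - 7*x/5 + 1

The best approximation g ∈ W is the orthogonal projection of f onto W. Writing g = a_0 + a_1 x + a_2 x^2, the coefficients solve the normal equations G · a = b where
  G_{ij} = <φ_i, φ_j> and b_i = <f, φ_i>, with φ_0 = 1, φ_1 = x, φ_2 = x^2.
G =
  [2, 0, 2/3]
  [0, 2/3, 0]
  [2/3, 0, 2/5],
b = (4/3, -14/15, 4/15).
Solving gives a_0 = 1, a_1 = -7/5, a_2 = -1, so
  g(x) = -x^2 - 7*x/5 + 1.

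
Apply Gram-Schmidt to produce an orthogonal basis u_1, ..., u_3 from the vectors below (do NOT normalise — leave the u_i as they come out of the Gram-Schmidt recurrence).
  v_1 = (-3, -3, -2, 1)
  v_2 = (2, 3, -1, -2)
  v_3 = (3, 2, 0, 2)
Orthogonal basis:
  u_1 = (-3, -3, -2, 1)
  u_2 = (1/23, 24/23, -53/23, -31/23)
  u_3 = (247/189, 23/63, -239/189, 470/189)

Apply the Gram-Schmidt recurrence
  u_1 = v_1
  u_i = v_i − Σ_{j<i} ((v_i · u_j) / (u_j · u_j)) · u_j.

Step by step this gives:
  u_1 = (-3, -3, -2, 1)
  u_2 = (1/23, 24/23, -53/23, -31/23)
  u_3 = (247/189, 23/63, -239/189, 470/189)

Orthogonality check:
  u_2 · u_1 = 0 (should be 0)
  u_3 · u_1 = 0 (should be 0)
  u_3 · u_2 = 0 (should be 0)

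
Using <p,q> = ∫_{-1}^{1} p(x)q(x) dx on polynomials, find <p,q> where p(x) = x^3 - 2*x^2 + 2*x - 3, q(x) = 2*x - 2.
<p,q> = 272/15

Expand the product: p(x)·q(x) = 2*x^4 - 6*x^3 + 8*x^2 - 10*x + 6.
∫_{-1}^{1} of each monomial x^k gives [2/(k+1) if k even, 0 if k odd]. Integrating term-by-term (or equivalently evaluating the antiderivative F(x) = 2*x^5/5 - 3*x^4/2 + 8*x^3/3 - 5*x^2 + 6*x at the endpoints):
  F(1) − F(−1) = 77/30 − (-467/30) = 272/15.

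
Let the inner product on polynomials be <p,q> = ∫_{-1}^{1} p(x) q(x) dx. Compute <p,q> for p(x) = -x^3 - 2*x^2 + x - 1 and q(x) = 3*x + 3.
<p,q> = -46/5

Expand the product: p(x)·q(x) = -3*x^4 - 9*x^3 - 3*x^2 - 3.
∫_{-1}^{1} of each monomial x^k gives [2/(k+1) if k even, 0 if k odd]. Integrating term-by-term (or equivalently evaluating the antiderivative F(x) = -3*x^5/5 - 9*x^4/4 - x^3 - 3*x at the endpoints):
  F(1) − F(−1) = -137/20 − (47/20) = -46/5.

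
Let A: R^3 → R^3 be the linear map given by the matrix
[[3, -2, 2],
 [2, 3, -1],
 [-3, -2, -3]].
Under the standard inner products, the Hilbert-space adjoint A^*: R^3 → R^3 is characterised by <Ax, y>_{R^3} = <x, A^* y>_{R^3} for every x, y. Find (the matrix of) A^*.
A^* = A^T =
[[3, 2, -3],
 [-2, 3, -2],
 [2, -1, -3]]

For real matrices with standard dot products, the defining identity <Ax, y> = <x, A^* y> gives (Ax)^T y = x^T (A^*) y, i.e. x^T A^T y = x^T (A^*) y. Since this holds for all x, y, we must have A^* = A^T. Therefore
A^* =
[[3, 2, -3],
 [-2, 3, -2],
 [2, -1, -3]].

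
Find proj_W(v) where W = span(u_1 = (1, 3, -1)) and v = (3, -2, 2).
proj_W(v) = (-5/11, -15/11, 5/11)

Set up U = [u_1 | ... | u_1] ∈ R^(3×1). The projector onto W = col(U) is P = U (U^T U)^(-1) U^T.
Compute U^T U =
  [11],
and U^T v = (-5).
Solve U^T U · c = U^T v for the coefficients: c = (-5/11). The projection is proj_W(v) = U c.
Check: (v - proj_W(v)) · u_1 = 0  (should be 0).
Result: proj_W(v) = (-5/11, -15/11, 5/11).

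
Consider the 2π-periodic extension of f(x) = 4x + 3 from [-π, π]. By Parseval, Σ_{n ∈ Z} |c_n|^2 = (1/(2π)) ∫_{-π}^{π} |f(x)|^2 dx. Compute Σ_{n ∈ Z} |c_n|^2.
Σ |c_n|^2 = 16π^2/3 + 9

Expand and integrate term by term over [-π, π]:
  ∫ (4x)^2 dx = 16·(2π^3/3); ∫ 2·4·(3)·x dx = 0 (odd integrand); ∫ 3^2 dx = 9·2π.
So (1/(2π)) ∫_{-π}^{π} (4x + 3)^2 dx = 16π^2/3 + 9 = 16π^2/3 + 9.
Parseval ⇒ Σ |c_n|^2 = 16π^2/3 + 9.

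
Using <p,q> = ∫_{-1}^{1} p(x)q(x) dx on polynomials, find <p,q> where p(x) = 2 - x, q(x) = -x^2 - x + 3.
<p,q> = 34/3

Expand the product: p(x)·q(x) = x^3 - x^2 - 5*x + 6.
∫_{-1}^{1} of each monomial x^k gives [2/(k+1) if k even, 0 if k odd]. Integrating term-by-term (or equivalently evaluating the antiderivative F(x) = x^4/4 - x^3/3 - 5*x^2/2 + 6*x at the endpoints):
  F(1) − F(−1) = 41/12 − (-95/12) = 34/3.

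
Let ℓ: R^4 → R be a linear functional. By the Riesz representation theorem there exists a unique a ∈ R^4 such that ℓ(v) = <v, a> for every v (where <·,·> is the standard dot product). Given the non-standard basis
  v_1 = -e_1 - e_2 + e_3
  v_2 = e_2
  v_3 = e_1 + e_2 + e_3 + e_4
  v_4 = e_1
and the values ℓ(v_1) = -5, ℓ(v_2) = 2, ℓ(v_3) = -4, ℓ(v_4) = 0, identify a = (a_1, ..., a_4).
a = (0, 2, -3, -3)

Write a = (a_1, ..., a_4) in the standard basis. For each basis vector v_i, ℓ(v_i) = <v_i, a> is a linear equation in the a_j's. Collect the n equations into a matrix system V a = ℓ, where row i of V is v_i (expressed in the standard basis). Since V is invertible (lower-triangular with 1s on the diagonal, up to permutation), solve by back-substitution:
  V =
[[-1, -1, 1, 0],
 [0, 1, 0, 0],
 [1, 1, 1, 1],
 [1, 0, 0, 0]]
  V a = (-5, 2, -4, 0)
Solving gives a = (0, 2, -3, -3).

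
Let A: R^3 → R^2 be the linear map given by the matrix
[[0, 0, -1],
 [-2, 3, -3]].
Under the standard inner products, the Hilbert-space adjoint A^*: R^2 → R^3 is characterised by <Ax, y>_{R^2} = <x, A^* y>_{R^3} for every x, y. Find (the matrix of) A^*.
A^* = A^T =
[[0, -2],
 [0, 3],
 [-1, -3]]

For real matrices with standard dot products, the defining identity <Ax, y> = <x, A^* y> gives (Ax)^T y = x^T (A^*) y, i.e. x^T A^T y = x^T (A^*) y. Since this holds for all x, y, we must have A^* = A^T. Therefore
A^* =
[[0, -2],
 [0, 3],
 [-1, -3]].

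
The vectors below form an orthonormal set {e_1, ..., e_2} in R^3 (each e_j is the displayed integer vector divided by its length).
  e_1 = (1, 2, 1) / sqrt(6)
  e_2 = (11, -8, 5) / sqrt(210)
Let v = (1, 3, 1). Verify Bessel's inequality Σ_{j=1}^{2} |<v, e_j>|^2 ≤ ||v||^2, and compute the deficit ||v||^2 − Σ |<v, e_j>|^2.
Σ |<v, e_j>|^2 = 384/35; ||v||^2 = 11; deficit = 1/35

Write each e_j = u_j / sqrt(<u_j, u_j>) where u_j is the displayed integer vector. Then <v, e_j> = <v, u_j> / sqrt(<u_j, u_j>), so |<v, e_j>|^2 = <v, u_j>^2 / <u_j, u_j>.
Coefficients: <v, e_1> = 8/sqrt(6), <v, e_2> = -8/sqrt(210).
Square and sum: Σ |<v, e_j>|^2 = 384/35.
Compute ||v||^2 = v·v = 11.
Deficit = 11 − 384/35 = 1/35 ≥ 0, confirming Bessel's inequality. (The deficit equals ||v − Σ <v,e_j> e_j||^2, the squared distance from v to span{e_j}.)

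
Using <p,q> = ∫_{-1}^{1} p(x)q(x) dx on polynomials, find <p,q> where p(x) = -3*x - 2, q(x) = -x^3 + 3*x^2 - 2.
<p,q> = 26/5

Expand the product: p(x)·q(x) = 3*x^4 - 7*x^3 - 6*x^2 + 6*x + 4.
∫_{-1}^{1} of each monomial x^k gives [2/(k+1) if k even, 0 if k odd]. Integrating term-by-term (or equivalently evaluating the antiderivative F(x) = 3*x^5/5 - 7*x^4/4 - 2*x^3 + 3*x^2 + 4*x at the endpoints):
  F(1) − F(−1) = 77/20 − (-27/20) = 26/5.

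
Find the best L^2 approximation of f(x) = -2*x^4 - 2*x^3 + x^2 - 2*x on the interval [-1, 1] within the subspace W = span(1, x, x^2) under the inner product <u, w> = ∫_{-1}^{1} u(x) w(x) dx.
g(x) = -5*x^2/7 - 16*x/5 + 6/35

The best approximation g ∈ W is the orthogonal projection of f onto W. Writing g = a_0 + a_1 x + a_2 x^2, the coefficients solve the normal equations G · a = b where
  G_{ij} = <φ_i, φ_j> and b_i = <f, φ_i>, with φ_0 = 1, φ_1 = x, φ_2 = x^2.
G =
  [2, 0, 2/3]
  [0, 2/3, 0]
  [2/3, 0, 2/5],
b = (-2/15, -32/15, -6/35).
Solving gives a_0 = 6/35, a_1 = -16/5, a_2 = -5/7, so
  g(x) = -5*x^2/7 - 16*x/5 + 6/35.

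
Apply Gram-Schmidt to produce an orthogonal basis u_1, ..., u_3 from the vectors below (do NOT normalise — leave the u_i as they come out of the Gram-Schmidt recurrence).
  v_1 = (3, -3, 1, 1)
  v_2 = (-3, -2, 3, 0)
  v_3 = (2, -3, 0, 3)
Orthogonal basis:
  u_1 = (3, -3, 1, 1)
  u_2 = (-3, -2, 3, 0)
  u_3 = (-7/10, -3/10, -9/10, 21/10)

Apply the Gram-Schmidt recurrence
  u_1 = v_1
  u_i = v_i − Σ_{j<i} ((v_i · u_j) / (u_j · u_j)) · u_j.

Step by step this gives:
  u_1 = (3, -3, 1, 1)
  u_2 = (-3, -2, 3, 0)
  u_3 = (-7/10, -3/10, -9/10, 21/10)

Orthogonality check:
  u_2 · u_1 = 0 (should be 0)
  u_3 · u_1 = 0 (should be 0)
  u_3 · u_2 = 0 (should be 0)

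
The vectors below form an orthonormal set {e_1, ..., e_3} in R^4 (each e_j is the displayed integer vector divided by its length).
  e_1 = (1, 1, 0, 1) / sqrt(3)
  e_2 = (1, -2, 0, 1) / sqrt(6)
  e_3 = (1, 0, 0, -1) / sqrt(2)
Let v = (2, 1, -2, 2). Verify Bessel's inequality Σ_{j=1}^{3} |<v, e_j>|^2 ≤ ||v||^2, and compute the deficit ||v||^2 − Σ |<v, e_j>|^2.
Σ |<v, e_j>|^2 = 9; ||v||^2 = 13; deficit = 4

Write each e_j = u_j / sqrt(<u_j, u_j>) where u_j is the displayed integer vector. Then <v, e_j> = <v, u_j> / sqrt(<u_j, u_j>), so |<v, e_j>|^2 = <v, u_j>^2 / <u_j, u_j>.
Coefficients: <v, e_1> = 5/sqrt(3), <v, e_2> = 2/sqrt(6), <v, e_3> = 0/sqrt(2).
Square and sum: Σ |<v, e_j>|^2 = 9.
Compute ||v||^2 = v·v = 13.
Deficit = 13 − 9 = 4 ≥ 0, confirming Bessel's inequality. (The deficit equals ||v − Σ <v,e_j> e_j||^2, the squared distance from v to span{e_j}.)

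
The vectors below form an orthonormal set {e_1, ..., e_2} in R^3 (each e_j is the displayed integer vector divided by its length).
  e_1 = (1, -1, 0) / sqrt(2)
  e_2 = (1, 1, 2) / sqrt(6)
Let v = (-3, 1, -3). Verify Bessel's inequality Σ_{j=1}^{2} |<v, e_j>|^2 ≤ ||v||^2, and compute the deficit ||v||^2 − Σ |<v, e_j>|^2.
Σ |<v, e_j>|^2 = 56/3; ||v||^2 = 19; deficit = 1/3

Write each e_j = u_j / sqrt(<u_j, u_j>) where u_j is the displayed integer vector. Then <v, e_j> = <v, u_j> / sqrt(<u_j, u_j>), so |<v, e_j>|^2 = <v, u_j>^2 / <u_j, u_j>.
Coefficients: <v, e_1> = -4/sqrt(2), <v, e_2> = -8/sqrt(6).
Square and sum: Σ |<v, e_j>|^2 = 56/3.
Compute ||v||^2 = v·v = 19.
Deficit = 19 − 56/3 = 1/3 ≥ 0, confirming Bessel's inequality. (The deficit equals ||v − Σ <v,e_j> e_j||^2, the squared distance from v to span{e_j}.)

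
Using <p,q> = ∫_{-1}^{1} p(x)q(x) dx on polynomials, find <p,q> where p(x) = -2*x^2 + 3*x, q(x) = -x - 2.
<p,q> = 2/3

Expand the product: p(x)·q(x) = 2*x^3 + x^2 - 6*x.
∫_{-1}^{1} of each monomial x^k gives [2/(k+1) if k even, 0 if k odd]. Integrating term-by-term (or equivalently evaluating the antiderivative F(x) = x^4/2 + x^3/3 - 3*x^2 at the endpoints):
  F(1) − F(−1) = -13/6 − (-17/6) = 2/3.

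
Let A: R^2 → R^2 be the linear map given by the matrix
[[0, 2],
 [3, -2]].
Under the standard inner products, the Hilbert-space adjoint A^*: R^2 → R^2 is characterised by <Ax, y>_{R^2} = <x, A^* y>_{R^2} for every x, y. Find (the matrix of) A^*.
A^* = A^T =
[[0, 3],
 [2, -2]]

For real matrices with standard dot products, the defining identity <Ax, y> = <x, A^* y> gives (Ax)^T y = x^T (A^*) y, i.e. x^T A^T y = x^T (A^*) y. Since this holds for all x, y, we must have A^* = A^T. Therefore
A^* =
[[0, 3],
 [2, -2]].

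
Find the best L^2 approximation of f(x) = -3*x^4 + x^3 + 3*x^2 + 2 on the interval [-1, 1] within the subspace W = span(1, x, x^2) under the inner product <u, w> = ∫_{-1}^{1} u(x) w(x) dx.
g(x) = 3*x^2/7 + 3*x/5 + 79/35

The best approximation g ∈ W is the orthogonal projection of f onto W. Writing g = a_0 + a_1 x + a_2 x^2, the coefficients solve the normal equations G · a = b where
  G_{ij} = <φ_i, φ_j> and b_i = <f, φ_i>, with φ_0 = 1, φ_1 = x, φ_2 = x^2.
G =
  [2, 0, 2/3]
  [0, 2/3, 0]
  [2/3, 0, 2/5],
b = (24/5, 2/5, 176/105).
Solving gives a_0 = 79/35, a_1 = 3/5, a_2 = 3/7, so
  g(x) = 3*x^2/7 + 3*x/5 + 79/35.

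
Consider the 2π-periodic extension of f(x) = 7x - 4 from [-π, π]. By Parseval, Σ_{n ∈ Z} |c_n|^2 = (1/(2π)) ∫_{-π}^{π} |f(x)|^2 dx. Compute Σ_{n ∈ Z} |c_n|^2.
Σ |c_n|^2 = 49π^2/3 + 16

Expand and integrate term by term over [-π, π]:
  ∫ (7x)^2 dx = 49·(2π^3/3); ∫ 2·7·(-4)·x dx = 0 (odd integrand); ∫ (-4)^2 dx = 16·2π.
So (1/(2π)) ∫_{-π}^{π} (7x - 4)^2 dx = 49π^2/3 + 16 = 49π^2/3 + 16.
Parseval ⇒ Σ |c_n|^2 = 49π^2/3 + 16.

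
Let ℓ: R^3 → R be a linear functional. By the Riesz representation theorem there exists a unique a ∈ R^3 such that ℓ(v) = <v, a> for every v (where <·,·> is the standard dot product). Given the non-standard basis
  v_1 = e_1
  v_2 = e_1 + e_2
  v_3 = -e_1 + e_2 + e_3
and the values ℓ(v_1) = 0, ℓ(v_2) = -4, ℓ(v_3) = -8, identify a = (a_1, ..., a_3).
a = (0, -4, -4)

Write a = (a_1, ..., a_3) in the standard basis. For each basis vector v_i, ℓ(v_i) = <v_i, a> is a linear equation in the a_j's. Collect the n equations into a matrix system V a = ℓ, where row i of V is v_i (expressed in the standard basis). Since V is invertible (lower-triangular with 1s on the diagonal, up to permutation), solve by back-substitution:
  V =
[[1, 0, 0],
 [1, 1, 0],
 [-1, 1, 1]]
  V a = (0, -4, -8)
Solving gives a = (0, -4, -4).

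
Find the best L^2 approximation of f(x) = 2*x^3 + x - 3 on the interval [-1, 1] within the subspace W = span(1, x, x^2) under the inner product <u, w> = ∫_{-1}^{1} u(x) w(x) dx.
g(x) = 11*x/5 - 3

The best approximation g ∈ W is the orthogonal projection of f onto W. Writing g = a_0 + a_1 x + a_2 x^2, the coefficients solve the normal equations G · a = b where
  G_{ij} = <φ_i, φ_j> and b_i = <f, φ_i>, with φ_0 = 1, φ_1 = x, φ_2 = x^2.
G =
  [2, 0, 2/3]
  [0, 2/3, 0]
  [2/3, 0, 2/5],
b = (-6, 22/15, -2).
Solving gives a_0 = -3, a_1 = 11/5, a_2 = 0, so
  g(x) = 11*x/5 - 3.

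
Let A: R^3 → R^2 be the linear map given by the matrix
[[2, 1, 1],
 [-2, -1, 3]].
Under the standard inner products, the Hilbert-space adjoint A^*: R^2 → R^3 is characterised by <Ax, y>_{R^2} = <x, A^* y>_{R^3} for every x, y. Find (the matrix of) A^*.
A^* = A^T =
[[2, -2],
 [1, -1],
 [1, 3]]

For real matrices with standard dot products, the defining identity <Ax, y> = <x, A^* y> gives (Ax)^T y = x^T (A^*) y, i.e. x^T A^T y = x^T (A^*) y. Since this holds for all x, y, we must have A^* = A^T. Therefore
A^* =
[[2, -2],
 [1, -1],
 [1, 3]].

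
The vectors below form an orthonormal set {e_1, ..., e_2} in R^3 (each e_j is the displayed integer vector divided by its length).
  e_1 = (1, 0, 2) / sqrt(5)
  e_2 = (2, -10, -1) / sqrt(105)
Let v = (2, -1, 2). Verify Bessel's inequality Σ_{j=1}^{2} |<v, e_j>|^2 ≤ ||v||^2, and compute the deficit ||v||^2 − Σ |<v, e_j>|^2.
Σ |<v, e_j>|^2 = 60/7; ||v||^2 = 9; deficit = 3/7

Write each e_j = u_j / sqrt(<u_j, u_j>) where u_j is the displayed integer vector. Then <v, e_j> = <v, u_j> / sqrt(<u_j, u_j>), so |<v, e_j>|^2 = <v, u_j>^2 / <u_j, u_j>.
Coefficients: <v, e_1> = 6/sqrt(5), <v, e_2> = 12/sqrt(105).
Square and sum: Σ |<v, e_j>|^2 = 60/7.
Compute ||v||^2 = v·v = 9.
Deficit = 9 − 60/7 = 3/7 ≥ 0, confirming Bessel's inequality. (The deficit equals ||v − Σ <v,e_j> e_j||^2, the squared distance from v to span{e_j}.)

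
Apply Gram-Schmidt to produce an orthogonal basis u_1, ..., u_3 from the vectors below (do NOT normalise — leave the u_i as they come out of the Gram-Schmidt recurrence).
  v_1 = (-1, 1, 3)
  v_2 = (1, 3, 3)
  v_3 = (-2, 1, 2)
Orthogonal basis:
  u_1 = (-1, 1, 3)
  u_2 = (2, 2, 0)
  u_3 = (-15/22, 15/22, -5/11)

Apply the Gram-Schmidt recurrence
  u_1 = v_1
  u_i = v_i − Σ_{j<i} ((v_i · u_j) / (u_j · u_j)) · u_j.

Step by step this gives:
  u_1 = (-1, 1, 3)
  u_2 = (2, 2, 0)
  u_3 = (-15/22, 15/22, -5/11)

Orthogonality check:
  u_2 · u_1 = 0 (should be 0)
  u_3 · u_1 = 0 (should be 0)
  u_3 · u_2 = 0 (should be 0)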